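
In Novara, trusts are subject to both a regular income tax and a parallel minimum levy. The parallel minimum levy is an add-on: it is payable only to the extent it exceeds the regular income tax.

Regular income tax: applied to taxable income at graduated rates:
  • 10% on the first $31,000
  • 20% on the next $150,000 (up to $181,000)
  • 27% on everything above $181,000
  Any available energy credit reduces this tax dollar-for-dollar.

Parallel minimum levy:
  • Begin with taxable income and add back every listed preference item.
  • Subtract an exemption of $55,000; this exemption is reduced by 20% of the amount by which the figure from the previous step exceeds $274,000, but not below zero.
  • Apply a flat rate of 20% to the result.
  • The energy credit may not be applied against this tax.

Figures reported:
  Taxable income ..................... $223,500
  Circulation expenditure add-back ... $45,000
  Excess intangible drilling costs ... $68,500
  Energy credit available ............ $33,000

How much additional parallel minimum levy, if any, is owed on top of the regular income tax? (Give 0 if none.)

$47,345

Parallel minimum levy:
  Adjusted income: $223,500 + $45,000 + $68,500 = $337,000
  Exemption: $55,000 − 20% × ($337,000 − $274,000) = $55,000 − $12,600 = $42,400
  Base: $337,000 − $42,400 = $294,600
  $294,600 × 20% = $58,920

Regular income tax:
  $31,000 × 10% = $3,100
  $150,000 × 20% = $30,000
  $42,500 × 27% = $11,475
  → $44,575
  Less energy credit $33,000 → $11,575

Excess of parallel minimum levy over regular income tax: $58,920 − $11,575 = $47,345.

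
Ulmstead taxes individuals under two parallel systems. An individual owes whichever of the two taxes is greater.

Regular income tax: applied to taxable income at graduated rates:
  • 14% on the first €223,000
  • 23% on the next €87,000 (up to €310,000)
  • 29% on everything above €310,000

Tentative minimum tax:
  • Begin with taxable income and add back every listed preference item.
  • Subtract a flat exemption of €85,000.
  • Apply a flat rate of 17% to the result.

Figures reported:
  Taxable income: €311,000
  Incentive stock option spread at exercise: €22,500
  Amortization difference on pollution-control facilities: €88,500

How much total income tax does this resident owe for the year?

€57,290

Regular income tax:
  €223,000 × 14% = €31,220
  €87,000 × 23% = €20,010
  €1,000 × 29% = €290
  → €51,520

Tentative minimum tax:
  Adjusted income: €311,000 + €22,500 + €88,500 = €422,000
  Less exemption €85,000 → base €337,000
  €337,000 × 17% = €57,290

€57,290 > €51,520, so the tentative minimum tax is the binding amount.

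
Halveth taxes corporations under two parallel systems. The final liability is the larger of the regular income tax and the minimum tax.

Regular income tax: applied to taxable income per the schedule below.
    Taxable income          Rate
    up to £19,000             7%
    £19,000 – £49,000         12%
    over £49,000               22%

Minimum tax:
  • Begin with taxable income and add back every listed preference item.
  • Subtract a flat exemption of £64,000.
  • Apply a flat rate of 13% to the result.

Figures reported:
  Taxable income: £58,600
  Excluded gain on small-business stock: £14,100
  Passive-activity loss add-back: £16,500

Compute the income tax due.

£7,042

Regular income tax:
  £19,000 × 7% = £1,330
  £30,000 × 12% = £3,600
  £9,600 × 22% = £2,112
  → £7,042

Minimum tax:
  Adjusted income: £58,600 + £14,100 + £16,500 = £89,200
  Less exemption £64,000 → base £25,200
  £25,200 × 13% = £3,276

£7,042 > £3,276, so the regular income tax governs.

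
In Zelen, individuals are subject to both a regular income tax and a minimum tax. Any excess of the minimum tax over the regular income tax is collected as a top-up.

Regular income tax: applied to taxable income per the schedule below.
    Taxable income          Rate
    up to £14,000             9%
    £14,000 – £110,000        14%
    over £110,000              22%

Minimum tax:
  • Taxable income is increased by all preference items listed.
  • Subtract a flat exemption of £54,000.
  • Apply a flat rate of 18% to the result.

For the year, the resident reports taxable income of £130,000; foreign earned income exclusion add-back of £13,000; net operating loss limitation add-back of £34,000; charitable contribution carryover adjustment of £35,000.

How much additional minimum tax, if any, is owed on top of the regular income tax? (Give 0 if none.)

Minimum tax:
  Adjusted income: £130,000 + £13,000 + £34,000 + £35,000 = £212,000
  Less exemption £54,000 → base £158,000
  £158,000 × 18% = £28,440

Regular income tax:
  £14,000 × 9% = £1,260
  £96,000 × 14% = £13,440
  £20,000 × 22% = £4,400
  → £19,100

Excess of minimum tax over regular income tax: £28,440 − £19,100 = £9,340.

£9,340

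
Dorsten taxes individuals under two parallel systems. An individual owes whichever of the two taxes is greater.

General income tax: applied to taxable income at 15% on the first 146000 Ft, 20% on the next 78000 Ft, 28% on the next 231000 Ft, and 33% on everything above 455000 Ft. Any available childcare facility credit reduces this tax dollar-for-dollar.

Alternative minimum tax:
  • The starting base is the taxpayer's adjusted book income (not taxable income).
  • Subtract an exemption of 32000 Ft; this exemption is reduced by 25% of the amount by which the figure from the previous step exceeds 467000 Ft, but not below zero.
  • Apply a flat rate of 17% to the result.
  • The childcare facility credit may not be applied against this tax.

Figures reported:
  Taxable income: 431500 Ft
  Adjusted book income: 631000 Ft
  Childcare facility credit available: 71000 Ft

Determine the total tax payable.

Alternative minimum tax:
  Base (adjusted book income): 631000 Ft
  Exemption: 25% × (631000 Ft − 467000 Ft) = 41000 Ft ≥ 32000 Ft, so the exemption is fully phased out
  Base: 631000 Ft − 0 Ft = 631000 Ft
  631000 Ft × 17% = 107270 Ft

General income tax:
  146000 Ft × 15% = 21900 Ft
  78000 Ft × 20% = 15600 Ft
  207500 Ft × 28% = 58100 Ft
  → 95600 Ft
  Less childcare facility credit 71000 Ft → 24600 Ft

107270 Ft > 24600 Ft, so the alternative minimum tax is the binding amount.

107270 Ft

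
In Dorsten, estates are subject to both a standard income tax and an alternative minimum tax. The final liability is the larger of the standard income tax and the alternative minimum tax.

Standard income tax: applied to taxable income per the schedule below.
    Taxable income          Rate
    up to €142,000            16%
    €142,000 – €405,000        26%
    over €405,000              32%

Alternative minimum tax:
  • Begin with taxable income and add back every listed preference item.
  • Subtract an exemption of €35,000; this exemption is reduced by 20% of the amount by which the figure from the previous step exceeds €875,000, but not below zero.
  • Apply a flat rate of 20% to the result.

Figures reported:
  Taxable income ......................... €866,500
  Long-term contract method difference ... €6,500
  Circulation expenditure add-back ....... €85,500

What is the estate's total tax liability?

€238,780

Alternative minimum tax:
  Adjusted income: €866,500 + €6,500 + €85,500 = €958,500
  Exemption: €35,000 − 20% × (€958,500 − €875,000) = €35,000 − €16,700 = €18,300
  Base: €958,500 − €18,300 = €940,200
  €940,200 × 20% = €188,040

Standard income tax:
  €142,000 × 16% = €22,720
  €263,000 × 26% = €68,380
  €461,500 × 32% = €147,680
  → €238,780

€238,780 > €188,040, so the standard income tax governs.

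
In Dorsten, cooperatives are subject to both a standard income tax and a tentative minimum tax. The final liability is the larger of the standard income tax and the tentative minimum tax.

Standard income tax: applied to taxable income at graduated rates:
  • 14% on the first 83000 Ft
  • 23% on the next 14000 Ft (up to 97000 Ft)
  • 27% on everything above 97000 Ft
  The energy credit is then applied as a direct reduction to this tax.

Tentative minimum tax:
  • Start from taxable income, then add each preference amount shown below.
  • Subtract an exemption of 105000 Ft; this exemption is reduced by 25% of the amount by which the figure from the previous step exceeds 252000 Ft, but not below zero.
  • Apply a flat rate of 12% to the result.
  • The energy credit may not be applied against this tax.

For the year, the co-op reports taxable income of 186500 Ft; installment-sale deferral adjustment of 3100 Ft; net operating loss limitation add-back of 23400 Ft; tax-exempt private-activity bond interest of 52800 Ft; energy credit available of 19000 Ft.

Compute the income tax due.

Tentative minimum tax:
  Adjusted income: 186500 Ft + 3100 Ft + 23400 Ft + 52800 Ft = 265800 Ft
  Exemption: 105000 Ft − 25% × (265800 Ft − 252000 Ft) = 105000 Ft − 3450 Ft = 101550 Ft
  Base: 265800 Ft − 101550 Ft = 164250 Ft
  164250 Ft × 12% = 19710 Ft

Standard income tax:
  83000 Ft × 14% = 11620 Ft
  14000 Ft × 23% = 3220 Ft
  89500 Ft × 27% = 24165 Ft
  → 39005 Ft
  Less energy credit 19000 Ft → 20005 Ft

20005 Ft > 19710 Ft, so the standard income tax governs.

20005 Ft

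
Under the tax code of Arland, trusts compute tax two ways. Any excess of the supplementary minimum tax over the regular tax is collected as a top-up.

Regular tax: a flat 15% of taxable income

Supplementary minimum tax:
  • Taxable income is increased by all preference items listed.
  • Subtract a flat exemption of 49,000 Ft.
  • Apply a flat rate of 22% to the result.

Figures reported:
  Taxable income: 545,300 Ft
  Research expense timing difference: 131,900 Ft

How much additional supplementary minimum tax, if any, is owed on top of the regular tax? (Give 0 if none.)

56,409 Ft

Regular tax:
  545,300 Ft × 15% = 81,795 Ft

Supplementary minimum tax:
  Adjusted income: 545,300 Ft + 131,900 Ft = 677,200 Ft
  Less exemption 49,000 Ft → base 628,200 Ft
  628,200 Ft × 22% = 138,204 Ft

Excess of supplementary minimum tax over regular tax: 138,204 Ft − 81,795 Ft = 56,409 Ft.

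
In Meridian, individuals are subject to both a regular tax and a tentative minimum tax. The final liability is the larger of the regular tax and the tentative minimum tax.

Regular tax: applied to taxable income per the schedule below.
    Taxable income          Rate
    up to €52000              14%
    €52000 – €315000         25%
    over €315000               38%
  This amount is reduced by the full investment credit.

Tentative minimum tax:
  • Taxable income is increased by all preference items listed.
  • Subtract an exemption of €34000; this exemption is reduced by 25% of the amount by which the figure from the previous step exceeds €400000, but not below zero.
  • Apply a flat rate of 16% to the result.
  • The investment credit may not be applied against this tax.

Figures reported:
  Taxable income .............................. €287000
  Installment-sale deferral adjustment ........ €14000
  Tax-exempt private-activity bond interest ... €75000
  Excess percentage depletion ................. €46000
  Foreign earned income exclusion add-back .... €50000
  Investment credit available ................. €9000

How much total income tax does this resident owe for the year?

Regular tax:
  €52000 × 14% = €7280
  €235000 × 25% = €58750
  → €66030
  Less investment credit €9000 → €57030

Tentative minimum tax:
  Adjusted income: €287000 + €14000 + €75000 + €46000 + €50000 = €472000
  Exemption: €34000 − 25% × (€472000 − €400000) = €34000 − €18000 = €16000
  Base: €472000 − €16000 = €456000
  €456000 × 16% = €72960

€72960 > €57030, so the tentative minimum tax is the binding amount.

€72960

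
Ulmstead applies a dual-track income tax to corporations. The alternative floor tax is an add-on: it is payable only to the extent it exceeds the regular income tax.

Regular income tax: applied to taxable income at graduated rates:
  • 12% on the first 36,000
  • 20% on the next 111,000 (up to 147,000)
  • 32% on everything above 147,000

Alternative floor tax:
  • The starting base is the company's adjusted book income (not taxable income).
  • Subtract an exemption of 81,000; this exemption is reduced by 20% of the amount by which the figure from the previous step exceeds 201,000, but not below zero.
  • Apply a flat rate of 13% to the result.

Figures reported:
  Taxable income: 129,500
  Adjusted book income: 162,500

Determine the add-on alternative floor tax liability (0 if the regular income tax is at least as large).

0

Alternative floor tax:
  Base (adjusted book income): 162,500
  Exemption: 162,500 ≤ 201,000, so full 81,000 applies
  Base: 162,500 − 81,000 = 81,500
  81,500 × 13% = 10,595

Regular income tax:
  36,000 × 12% = 4,320
  93,500 × 20% = 18,700
  → 23,020

10,595 ≤ 23,020, so no add-on is due.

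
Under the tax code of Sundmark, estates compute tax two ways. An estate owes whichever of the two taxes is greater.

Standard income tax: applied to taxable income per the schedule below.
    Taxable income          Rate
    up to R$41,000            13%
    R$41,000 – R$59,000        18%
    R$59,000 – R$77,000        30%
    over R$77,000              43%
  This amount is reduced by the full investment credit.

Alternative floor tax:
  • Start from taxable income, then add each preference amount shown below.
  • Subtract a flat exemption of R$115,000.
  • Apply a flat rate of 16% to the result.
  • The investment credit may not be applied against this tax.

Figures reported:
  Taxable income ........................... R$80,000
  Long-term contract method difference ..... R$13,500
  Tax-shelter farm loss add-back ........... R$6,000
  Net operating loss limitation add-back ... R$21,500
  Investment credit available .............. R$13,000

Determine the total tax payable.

R$2,260

Standard income tax:
  R$41,000 × 13% = R$5,330
  R$18,000 × 18% = R$3,240
  R$18,000 × 30% = R$5,400
  R$3,000 × 43% = R$1,290
  → R$15,260
  Less investment credit R$13,000 → R$2,260

Alternative floor tax:
  Adjusted income: R$80,000 + R$13,500 + R$6,000 + R$21,500 = R$121,000
  Less exemption R$115,000 → base R$6,000
  R$6,000 × 16% = R$960

R$2,260 > R$960, so the standard income tax governs.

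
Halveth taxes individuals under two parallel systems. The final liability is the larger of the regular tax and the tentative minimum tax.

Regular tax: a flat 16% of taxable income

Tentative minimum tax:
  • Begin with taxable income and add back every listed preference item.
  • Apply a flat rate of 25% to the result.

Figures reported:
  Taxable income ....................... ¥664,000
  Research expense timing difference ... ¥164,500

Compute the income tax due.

Tentative minimum tax:
  Adjusted income: ¥664,000 + ¥164,500 = ¥828,500
  ¥828,500 × 25% = ¥207,125

Regular tax:
  ¥664,000 × 16% = ¥106,240

¥207,125 > ¥106,240, so the tentative minimum tax is the binding amount.

¥207,125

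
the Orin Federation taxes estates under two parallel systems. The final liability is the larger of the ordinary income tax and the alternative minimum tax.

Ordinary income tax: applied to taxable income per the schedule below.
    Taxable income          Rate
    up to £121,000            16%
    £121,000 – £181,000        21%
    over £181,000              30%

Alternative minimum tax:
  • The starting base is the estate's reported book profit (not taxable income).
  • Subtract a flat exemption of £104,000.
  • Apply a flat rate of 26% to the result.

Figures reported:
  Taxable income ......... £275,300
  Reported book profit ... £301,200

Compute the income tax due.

Ordinary income tax:
  £121,000 × 16% = £19,360
  £60,000 × 21% = £12,600
  £94,300 × 30% = £28,290
  → £60,250

Alternative minimum tax:
  Base (reported book profit): £301,200
  Less exemption £104,000 → base £197,200
  £197,200 × 26% = £51,272

£60,250 > £51,272, so the ordinary income tax governs.

£60,250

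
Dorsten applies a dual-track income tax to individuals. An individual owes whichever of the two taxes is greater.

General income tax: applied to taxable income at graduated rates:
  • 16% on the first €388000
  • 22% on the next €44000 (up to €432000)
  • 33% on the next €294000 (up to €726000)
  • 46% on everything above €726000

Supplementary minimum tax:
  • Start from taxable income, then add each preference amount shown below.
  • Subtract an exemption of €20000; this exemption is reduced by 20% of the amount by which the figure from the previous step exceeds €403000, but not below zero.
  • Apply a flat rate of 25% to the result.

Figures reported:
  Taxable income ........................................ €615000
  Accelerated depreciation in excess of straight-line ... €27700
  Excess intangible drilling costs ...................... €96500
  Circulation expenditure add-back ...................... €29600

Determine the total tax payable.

General income tax:
  €388000 × 16% = €62080
  €44000 × 22% = €9680
  €183000 × 33% = €60390
  → €132150

Supplementary minimum tax:
  Adjusted income: €615000 + €27700 + €96500 + €29600 = €768800
  Exemption: 20% × (€768800 − €403000) = €73160 ≥ €20000, so the exemption is fully phased out
  Base: €768800 − €0 = €768800
  €768800 × 25% = €192200

€192200 > €132150, so the supplementary minimum tax is the binding amount.

€192200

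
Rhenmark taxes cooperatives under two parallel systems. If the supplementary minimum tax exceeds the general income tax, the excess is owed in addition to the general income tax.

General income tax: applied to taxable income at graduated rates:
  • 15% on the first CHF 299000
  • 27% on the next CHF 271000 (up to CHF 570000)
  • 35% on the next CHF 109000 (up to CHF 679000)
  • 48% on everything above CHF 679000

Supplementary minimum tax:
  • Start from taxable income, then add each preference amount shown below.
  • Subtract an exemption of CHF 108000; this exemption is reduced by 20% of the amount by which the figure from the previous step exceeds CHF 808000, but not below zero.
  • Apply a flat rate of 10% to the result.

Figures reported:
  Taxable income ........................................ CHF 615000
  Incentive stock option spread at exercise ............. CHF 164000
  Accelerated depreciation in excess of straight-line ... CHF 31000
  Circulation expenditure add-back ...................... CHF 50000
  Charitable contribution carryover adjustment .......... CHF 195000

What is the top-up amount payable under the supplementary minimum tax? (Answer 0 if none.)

General income tax:
  CHF 299000 × 15% = CHF 44850
  CHF 271000 × 27% = CHF 73170
  CHF 45000 × 35% = CHF 15750
  → CHF 133770

Supplementary minimum tax:
  Adjusted income: CHF 615000 + CHF 164000 + CHF 31000 + CHF 50000 + CHF 195000 = CHF 1055000
  Exemption: CHF 108000 − 20% × (CHF 1055000 − CHF 808000) = CHF 108000 − CHF 49400 = CHF 58600
  Base: CHF 1055000 − CHF 58600 = CHF 996400
  CHF 996400 × 10% = CHF 99640

CHF 99640 ≤ CHF 133770, so no add-on is due.

CHF 0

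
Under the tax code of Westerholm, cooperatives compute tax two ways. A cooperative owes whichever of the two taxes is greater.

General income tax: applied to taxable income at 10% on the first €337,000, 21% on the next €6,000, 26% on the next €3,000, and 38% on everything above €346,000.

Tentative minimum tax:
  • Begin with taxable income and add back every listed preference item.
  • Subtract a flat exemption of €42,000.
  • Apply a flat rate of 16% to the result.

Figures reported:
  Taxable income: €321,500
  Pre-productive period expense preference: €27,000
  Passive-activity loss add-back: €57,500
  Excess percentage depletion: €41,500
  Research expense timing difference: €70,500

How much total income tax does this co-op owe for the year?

€76,160

Tentative minimum tax:
  Adjusted income: €321,500 + €27,000 + €57,500 + €41,500 + €70,500 = €518,000
  Less exemption €42,000 → base €476,000
  €476,000 × 16% = €76,160

General income tax:
  €321,500 × 10% = €32,150

€76,160 > €32,150, so the tentative minimum tax is the binding amount.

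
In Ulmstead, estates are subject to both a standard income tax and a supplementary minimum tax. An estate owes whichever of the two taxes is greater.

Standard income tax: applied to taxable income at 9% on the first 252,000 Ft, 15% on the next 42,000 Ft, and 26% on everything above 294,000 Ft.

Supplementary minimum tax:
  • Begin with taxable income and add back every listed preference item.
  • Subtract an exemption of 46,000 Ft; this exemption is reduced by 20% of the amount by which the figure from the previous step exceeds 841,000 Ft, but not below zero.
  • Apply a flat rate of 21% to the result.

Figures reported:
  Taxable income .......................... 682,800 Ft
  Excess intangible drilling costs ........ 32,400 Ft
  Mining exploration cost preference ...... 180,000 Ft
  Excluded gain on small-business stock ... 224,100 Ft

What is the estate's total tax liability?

235,053 Ft

Supplementary minimum tax:
  Adjusted income: 682,800 Ft + 32,400 Ft + 180,000 Ft + 224,100 Ft = 1,119,300 Ft
  Exemption: 20% × (1,119,300 Ft − 841,000 Ft) = 55,660 Ft ≥ 46,000 Ft, so the exemption is fully phased out
  Base: 1,119,300 Ft − 0 Ft = 1,119,300 Ft
  1,119,300 Ft × 21% = 235,053 Ft

Standard income tax:
  252,000 Ft × 9% = 22,680 Ft
  42,000 Ft × 15% = 6,300 Ft
  388,800 Ft × 26% = 101,088 Ft
  → 130,068 Ft

235,053 Ft > 130,068 Ft, so the supplementary minimum tax is the binding amount.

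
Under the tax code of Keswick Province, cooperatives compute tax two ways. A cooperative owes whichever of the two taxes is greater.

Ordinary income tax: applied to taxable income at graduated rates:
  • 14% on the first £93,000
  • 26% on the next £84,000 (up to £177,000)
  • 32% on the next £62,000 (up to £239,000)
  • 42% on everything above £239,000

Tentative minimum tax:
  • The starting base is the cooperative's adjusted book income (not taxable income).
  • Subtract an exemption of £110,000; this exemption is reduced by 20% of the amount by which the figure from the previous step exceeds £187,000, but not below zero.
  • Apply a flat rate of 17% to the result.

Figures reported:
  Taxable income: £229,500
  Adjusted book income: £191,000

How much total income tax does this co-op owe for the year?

£51,660

Ordinary income tax:
  £93,000 × 14% = £13,020
  £84,000 × 26% = £21,840
  £52,500 × 32% = £16,800
  → £51,660

Tentative minimum tax:
  Base (adjusted book income): £191,000
  Exemption: £110,000 − 20% × (£191,000 − £187,000) = £110,000 − £800 = £109,200
  Base: £191,000 − £109,200 = £81,800
  £81,800 × 17% = £13,906

£51,660 > £13,906, so the ordinary income tax governs.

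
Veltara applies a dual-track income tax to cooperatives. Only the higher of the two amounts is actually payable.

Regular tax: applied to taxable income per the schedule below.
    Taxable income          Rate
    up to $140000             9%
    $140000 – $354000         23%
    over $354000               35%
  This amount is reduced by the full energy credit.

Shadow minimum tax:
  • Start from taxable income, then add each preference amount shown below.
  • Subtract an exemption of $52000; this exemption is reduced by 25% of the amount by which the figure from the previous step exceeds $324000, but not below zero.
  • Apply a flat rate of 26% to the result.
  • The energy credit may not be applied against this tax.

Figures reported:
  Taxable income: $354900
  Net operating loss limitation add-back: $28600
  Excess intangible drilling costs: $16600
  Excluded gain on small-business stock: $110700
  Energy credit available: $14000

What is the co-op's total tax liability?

Shadow minimum tax:
  Adjusted income: $354900 + $28600 + $16600 + $110700 = $510800
  Exemption: $52000 − 25% × ($510800 − $324000) = $52000 − $46700 = $5300
  Base: $510800 − $5300 = $505500
  $505500 × 26% = $131430

Regular tax:
  $140000 × 9% = $12600
  $214000 × 23% = $49220
  $900 × 35% = $315
  → $62135
  Less energy credit $14000 → $48135

$131430 > $48135, so the shadow minimum tax is the binding amount.

$131430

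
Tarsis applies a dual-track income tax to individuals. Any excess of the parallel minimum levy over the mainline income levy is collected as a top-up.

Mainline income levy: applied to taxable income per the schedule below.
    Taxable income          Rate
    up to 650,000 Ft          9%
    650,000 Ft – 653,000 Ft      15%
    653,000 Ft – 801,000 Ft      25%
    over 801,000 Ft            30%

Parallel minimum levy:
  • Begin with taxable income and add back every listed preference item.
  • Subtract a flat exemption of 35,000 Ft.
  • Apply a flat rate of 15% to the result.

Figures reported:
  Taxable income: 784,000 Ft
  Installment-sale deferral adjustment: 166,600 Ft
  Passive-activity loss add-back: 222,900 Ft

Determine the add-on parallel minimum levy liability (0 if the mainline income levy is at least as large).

Mainline income levy:
  650,000 Ft × 9% = 58,500 Ft
  3,000 Ft × 15% = 450 Ft
  131,000 Ft × 25% = 32,750 Ft
  → 91,700 Ft

Parallel minimum levy:
  Adjusted income: 784,000 Ft + 166,600 Ft + 222,900 Ft = 1,173,500 Ft
  Less exemption 35,000 Ft → base 1,138,500 Ft
  1,138,500 Ft × 15% = 170,775 Ft

Excess of parallel minimum levy over mainline income levy: 170,775 Ft − 91,700 Ft = 79,075 Ft.

79,075 Ft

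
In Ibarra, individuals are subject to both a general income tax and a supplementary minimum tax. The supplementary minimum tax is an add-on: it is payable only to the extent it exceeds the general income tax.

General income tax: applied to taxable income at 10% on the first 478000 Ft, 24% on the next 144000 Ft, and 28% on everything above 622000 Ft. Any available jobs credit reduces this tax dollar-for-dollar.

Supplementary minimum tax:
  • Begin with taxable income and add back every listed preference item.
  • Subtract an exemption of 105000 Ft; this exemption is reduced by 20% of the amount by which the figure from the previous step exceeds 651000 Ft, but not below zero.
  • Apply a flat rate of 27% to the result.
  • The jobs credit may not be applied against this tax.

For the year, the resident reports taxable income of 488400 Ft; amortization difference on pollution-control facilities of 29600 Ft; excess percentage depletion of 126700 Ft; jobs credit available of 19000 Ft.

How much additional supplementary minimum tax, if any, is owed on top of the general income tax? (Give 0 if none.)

General income tax:
  478000 Ft × 10% = 47800 Ft
  10400 Ft × 24% = 2496 Ft
  → 50296 Ft
  Less jobs credit 19000 Ft → 31296 Ft

Supplementary minimum tax:
  Adjusted income: 488400 Ft + 29600 Ft + 126700 Ft = 644700 Ft
  Exemption: 644700 Ft ≤ 651000 Ft, so full 105000 Ft applies
  Base: 644700 Ft − 105000 Ft = 539700 Ft
  539700 Ft × 27% = 145719 Ft

Excess of supplementary minimum tax over general income tax: 145719 Ft − 31296 Ft = 114423 Ft.

114423 Ft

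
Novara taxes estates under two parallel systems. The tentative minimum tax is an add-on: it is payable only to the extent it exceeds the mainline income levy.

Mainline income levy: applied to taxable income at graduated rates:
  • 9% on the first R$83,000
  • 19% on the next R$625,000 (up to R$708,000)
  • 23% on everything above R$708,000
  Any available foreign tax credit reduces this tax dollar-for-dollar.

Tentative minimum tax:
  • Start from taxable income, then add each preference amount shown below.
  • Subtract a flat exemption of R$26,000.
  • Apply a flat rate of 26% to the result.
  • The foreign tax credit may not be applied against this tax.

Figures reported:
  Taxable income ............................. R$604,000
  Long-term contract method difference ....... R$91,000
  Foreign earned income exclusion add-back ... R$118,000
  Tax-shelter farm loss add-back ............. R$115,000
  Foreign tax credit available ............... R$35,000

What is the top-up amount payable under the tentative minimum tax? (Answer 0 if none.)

R$163,060

Mainline income levy:
  R$83,000 × 9% = R$7,470
  R$521,000 × 19% = R$98,990
  → R$106,460
  Less foreign tax credit R$35,000 → R$71,460

Tentative minimum tax:
  Adjusted income: R$604,000 + R$91,000 + R$118,000 + R$115,000 = R$928,000
  Less exemption R$26,000 → base R$902,000
  R$902,000 × 26% = R$234,520

Excess of tentative minimum tax over mainline income levy: R$234,520 − R$71,460 = R$163,060.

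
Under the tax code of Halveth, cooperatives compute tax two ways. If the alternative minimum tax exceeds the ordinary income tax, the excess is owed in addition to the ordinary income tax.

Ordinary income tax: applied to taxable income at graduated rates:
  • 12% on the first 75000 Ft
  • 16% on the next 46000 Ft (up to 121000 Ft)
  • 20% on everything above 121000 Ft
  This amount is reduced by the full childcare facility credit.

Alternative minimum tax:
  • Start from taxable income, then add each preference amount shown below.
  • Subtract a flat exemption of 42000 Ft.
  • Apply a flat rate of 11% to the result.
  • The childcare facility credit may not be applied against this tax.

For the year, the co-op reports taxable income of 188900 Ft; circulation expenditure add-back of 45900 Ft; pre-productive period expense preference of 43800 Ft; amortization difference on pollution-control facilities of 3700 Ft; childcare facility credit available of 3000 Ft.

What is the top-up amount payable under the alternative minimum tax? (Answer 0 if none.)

0 Ft

Ordinary income tax:
  75000 Ft × 12% = 9000 Ft
  46000 Ft × 16% = 7360 Ft
  67900 Ft × 20% = 13580 Ft
  → 29940 Ft
  Less childcare facility credit 3000 Ft → 26940 Ft

Alternative minimum tax:
  Adjusted income: 188900 Ft + 45900 Ft + 43800 Ft + 3700 Ft = 282300 Ft
  Less exemption 42000 Ft → base 240300 Ft
  240300 Ft × 11% = 26433 Ft

26433 Ft ≤ 26940 Ft, so no add-on is due.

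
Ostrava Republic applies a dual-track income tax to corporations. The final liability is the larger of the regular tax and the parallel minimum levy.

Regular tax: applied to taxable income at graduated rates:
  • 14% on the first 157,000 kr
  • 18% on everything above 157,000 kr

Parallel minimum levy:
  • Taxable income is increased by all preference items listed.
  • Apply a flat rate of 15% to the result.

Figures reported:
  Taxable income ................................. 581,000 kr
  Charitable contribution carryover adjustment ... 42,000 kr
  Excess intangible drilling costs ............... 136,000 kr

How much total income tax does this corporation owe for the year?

Parallel minimum levy:
  Adjusted income: 581,000 kr + 42,000 kr + 136,000 kr = 759,000 kr
  759,000 kr × 15% = 113,850 kr

Regular tax:
  157,000 kr × 14% = 21,980 kr
  424,000 kr × 18% = 76,320 kr
  → 98,300 kr

113,850 kr > 98,300 kr, so the parallel minimum levy is the binding amount.

113,850 kr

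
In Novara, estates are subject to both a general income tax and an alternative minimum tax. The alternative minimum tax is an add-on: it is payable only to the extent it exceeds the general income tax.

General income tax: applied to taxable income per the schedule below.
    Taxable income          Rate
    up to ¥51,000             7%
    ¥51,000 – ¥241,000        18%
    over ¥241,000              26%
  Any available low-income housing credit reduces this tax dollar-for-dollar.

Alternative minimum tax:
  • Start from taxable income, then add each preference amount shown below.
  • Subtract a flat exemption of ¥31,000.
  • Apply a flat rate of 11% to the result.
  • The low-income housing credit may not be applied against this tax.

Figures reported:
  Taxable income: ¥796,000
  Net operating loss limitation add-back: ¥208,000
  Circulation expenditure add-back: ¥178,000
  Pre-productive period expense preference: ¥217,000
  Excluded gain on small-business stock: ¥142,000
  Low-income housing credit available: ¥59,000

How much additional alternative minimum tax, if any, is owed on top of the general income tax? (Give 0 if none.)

Alternative minimum tax:
  Adjusted income: ¥796,000 + ¥208,000 + ¥178,000 + ¥217,000 + ¥142,000 = ¥1,541,000
  Less exemption ¥31,000 → base ¥1,510,000
  ¥1,510,000 × 11% = ¥166,100

General income tax:
  ¥51,000 × 7% = ¥3,570
  ¥190,000 × 18% = ¥34,200
  ¥555,000 × 26% = ¥144,300
  → ¥182,070
  Less low-income housing credit ¥59,000 → ¥123,070

Excess of alternative minimum tax over general income tax: ¥166,100 − ¥123,070 = ¥43,030.

¥43,030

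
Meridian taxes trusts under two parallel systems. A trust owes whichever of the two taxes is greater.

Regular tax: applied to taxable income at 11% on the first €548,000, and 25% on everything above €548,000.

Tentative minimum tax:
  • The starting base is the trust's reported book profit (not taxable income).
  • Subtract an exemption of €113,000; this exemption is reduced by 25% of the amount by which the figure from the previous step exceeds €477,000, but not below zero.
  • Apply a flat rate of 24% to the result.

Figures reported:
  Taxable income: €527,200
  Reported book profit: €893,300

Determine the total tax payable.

€212,250

Regular tax:
  €527,200 × 11% = €57,992

Tentative minimum tax:
  Base (reported book profit): €893,300
  Exemption: €113,000 − 25% × (€893,300 − €477,000) = €113,000 − €104,075 = €8,925
  Base: €893,300 − €8,925 = €884,375
  €884,375 × 24% = €212,250

€212,250 > €57,992, so the tentative minimum tax is the binding amount.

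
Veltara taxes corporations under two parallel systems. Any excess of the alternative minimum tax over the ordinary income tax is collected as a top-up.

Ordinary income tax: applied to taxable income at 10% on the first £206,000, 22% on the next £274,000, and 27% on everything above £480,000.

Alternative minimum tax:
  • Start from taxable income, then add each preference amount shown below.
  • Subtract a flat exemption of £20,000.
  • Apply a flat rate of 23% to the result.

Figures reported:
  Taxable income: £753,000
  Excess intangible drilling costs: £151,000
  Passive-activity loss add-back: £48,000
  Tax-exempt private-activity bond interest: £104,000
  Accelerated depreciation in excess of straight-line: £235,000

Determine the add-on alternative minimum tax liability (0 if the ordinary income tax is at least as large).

£137,740

Ordinary income tax:
  £206,000 × 10% = £20,600
  £274,000 × 22% = £60,280
  £273,000 × 27% = £73,710
  → £154,590

Alternative minimum tax:
  Adjusted income: £753,000 + £151,000 + £48,000 + £104,000 + £235,000 = £1,291,000
  Less exemption £20,000 → base £1,271,000
  £1,271,000 × 23% = £292,330

Excess of alternative minimum tax over ordinary income tax: £292,330 − £154,590 = £137,740.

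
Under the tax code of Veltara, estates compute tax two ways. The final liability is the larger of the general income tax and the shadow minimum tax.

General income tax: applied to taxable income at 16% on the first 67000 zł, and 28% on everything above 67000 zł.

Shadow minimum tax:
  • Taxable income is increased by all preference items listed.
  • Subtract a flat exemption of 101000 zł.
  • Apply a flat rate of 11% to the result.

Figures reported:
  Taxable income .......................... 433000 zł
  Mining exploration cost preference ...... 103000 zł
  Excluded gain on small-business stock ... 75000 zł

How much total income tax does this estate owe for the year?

General income tax:
  67000 zł × 16% = 10720 zł
  366000 zł × 28% = 102480 zł
  → 113200 zł

Shadow minimum tax:
  Adjusted income: 433000 zł + 103000 zł + 75000 zł = 611000 zł
  Less exemption 101000 zł → base 510000 zł
  510000 zł × 11% = 56100 zł

113200 zł > 56100 zł, so the general income tax governs.

113200 zł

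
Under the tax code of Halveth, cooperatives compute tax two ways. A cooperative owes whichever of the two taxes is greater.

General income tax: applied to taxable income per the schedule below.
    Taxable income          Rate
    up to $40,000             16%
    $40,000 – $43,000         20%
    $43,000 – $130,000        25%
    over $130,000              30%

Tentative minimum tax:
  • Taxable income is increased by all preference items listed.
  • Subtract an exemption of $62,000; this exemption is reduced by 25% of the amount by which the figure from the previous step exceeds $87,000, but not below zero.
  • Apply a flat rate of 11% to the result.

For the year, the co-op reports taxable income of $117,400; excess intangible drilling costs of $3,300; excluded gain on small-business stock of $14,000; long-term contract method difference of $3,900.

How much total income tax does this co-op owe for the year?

$25,600

Tentative minimum tax:
  Adjusted income: $117,400 + $3,300 + $14,000 + $3,900 = $138,600
  Exemption: $62,000 − 25% × ($138,600 − $87,000) = $62,000 − $12,900 = $49,100
  Base: $138,600 − $49,100 = $89,500
  $89,500 × 11% = $9,845

General income tax:
  $40,000 × 16% = $6,400
  $3,000 × 20% = $600
  $74,400 × 25% = $18,600
  → $25,600

$25,600 > $9,845, so the general income tax governs.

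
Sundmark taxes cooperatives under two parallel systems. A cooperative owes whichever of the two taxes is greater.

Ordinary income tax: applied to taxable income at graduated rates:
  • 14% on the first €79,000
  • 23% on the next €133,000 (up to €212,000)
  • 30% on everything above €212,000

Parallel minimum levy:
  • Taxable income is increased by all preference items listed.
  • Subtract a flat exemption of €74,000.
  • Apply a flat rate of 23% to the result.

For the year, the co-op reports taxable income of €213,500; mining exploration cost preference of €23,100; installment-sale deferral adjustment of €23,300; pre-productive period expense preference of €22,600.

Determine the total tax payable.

Parallel minimum levy:
  Adjusted income: €213,500 + €23,100 + €23,300 + €22,600 = €282,500
  Less exemption €74,000 → base €208,500
  €208,500 × 23% = €47,955

Ordinary income tax:
  €79,000 × 14% = €11,060
  €133,000 × 23% = €30,590
  €1,500 × 30% = €450
  → €42,100

€47,955 > €42,100, so the parallel minimum levy is the binding amount.

€47,955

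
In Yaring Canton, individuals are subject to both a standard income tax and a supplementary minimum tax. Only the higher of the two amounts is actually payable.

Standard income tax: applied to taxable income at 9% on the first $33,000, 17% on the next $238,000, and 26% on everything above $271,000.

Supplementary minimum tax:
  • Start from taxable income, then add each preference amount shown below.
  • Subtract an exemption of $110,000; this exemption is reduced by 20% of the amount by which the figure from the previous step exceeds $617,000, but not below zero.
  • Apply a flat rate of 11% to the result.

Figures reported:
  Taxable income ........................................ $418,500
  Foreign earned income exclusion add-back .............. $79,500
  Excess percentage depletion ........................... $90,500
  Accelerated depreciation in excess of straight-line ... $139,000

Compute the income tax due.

$81,780

Standard income tax:
  $33,000 × 9% = $2,970
  $238,000 × 17% = $40,460
  $147,500 × 26% = $38,350
  → $81,780

Supplementary minimum tax:
  Adjusted income: $418,500 + $79,500 + $90,500 + $139,000 = $727,500
  Exemption: $110,000 − 20% × ($727,500 − $617,000) = $110,000 − $22,100 = $87,900
  Base: $727,500 − $87,900 = $639,600
  $639,600 × 11% = $70,356

$81,780 > $70,356, so the standard income tax governs.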